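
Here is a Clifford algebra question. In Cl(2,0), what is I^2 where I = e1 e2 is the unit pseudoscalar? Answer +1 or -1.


The pseudoscalar I = e1...e_n (product of all n generators) of Cl(p,q) satisfies I^2 = (-1)^(q + n(n-1)/2).
p = 2, q = 0, n = p + q = 2
n(n-1)/2 = 2 * 1 / 2 = 1
Exponent = q + n(n-1)/2 = 0 + 1 = 1
I^2 = (-1)^1 = -1


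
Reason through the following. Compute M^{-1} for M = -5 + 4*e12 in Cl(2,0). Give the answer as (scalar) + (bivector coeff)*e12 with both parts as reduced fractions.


M = -5 + 4*e12, where e12^2 = -1.
Since M commutes with its reverse ~M = a - b*e12, M * ~M = a^2 - b^2*e12^2 = a^2 + b^2.
So M^{-1} = ~M / (a^2 + b^2) = (a - b*e12)/(a^2 + b^2).
a^2 + b^2 = 25 + 16 = 41
Scalar part = -5/41 = -5/41
Bivector coeff = -4/41 = -4/41
M^{-1} = -5/41 - 4/41*e12


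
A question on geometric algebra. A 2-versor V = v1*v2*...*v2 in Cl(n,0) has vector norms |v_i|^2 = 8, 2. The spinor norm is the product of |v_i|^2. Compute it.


Spinor norm N(V) = |v1|^2 * |v2|^2 * ... * |v2|^2
= 8 * 2
Running product: 8, 16
N(V) = 16


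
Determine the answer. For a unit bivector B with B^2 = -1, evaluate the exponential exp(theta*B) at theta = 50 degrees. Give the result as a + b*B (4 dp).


For a unit bivector B with B^2 = -1, the exponential series gives
e^(theta*B) = cos(theta) + sin(theta)*B (the GA analogue of Euler's formula).
theta = 50 degrees = 0.872665 rad
cos(50 deg) = 0.6428
sin(50 deg) = 0.7660
exp(theta*B) = 0.6428 + 0.7660*B


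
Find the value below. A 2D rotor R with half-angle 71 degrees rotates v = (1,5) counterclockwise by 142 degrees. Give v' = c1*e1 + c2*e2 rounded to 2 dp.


Rotor R = cos(71deg) - sin(71deg)*e12
Rotation angle theta = 2 * 71 = 142 degrees
v' = R*v*~R rotates v by theta.
cos(142deg) = -0.7880, sin(142deg) = 0.6157
v'_1 = 1*cos(142deg) - 5*sin(142deg)
= 1*(-0.7880) - 5*0.6157
= -3.87
v'_2 = 1*sin(142deg) + 5*cos(142deg)
= 1*0.6157 + 5*(-0.7880)
= -3.32
v' = -3.87*e1 - 3.32*e2


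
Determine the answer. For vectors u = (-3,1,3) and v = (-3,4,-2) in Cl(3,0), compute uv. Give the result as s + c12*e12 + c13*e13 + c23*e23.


In Cl(3,0): e_i^2 = 1, e_ie_j = -e_je_i for i != j.
Scalar part = u . v = (-3)*(-3) + 1*4 + 3*(-2)
= 9 + 4 + (-6) = 7
e12 coeff = (-3)*4 - 1*(-3) = -12 - (-3) = -9
e13 coeff = (-3)*(-2) - 3*(-3) = 6 - (-9) = 15
e23 coeff = 1*(-2) - 3*4 = -2 - 12 = -14
uv = 7 - 9*e12 + 15*e13 - 14*e23


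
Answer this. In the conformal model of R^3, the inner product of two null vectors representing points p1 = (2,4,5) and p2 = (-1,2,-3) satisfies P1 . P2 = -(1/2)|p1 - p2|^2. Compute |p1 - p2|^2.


p1 - p2 = (3, 2, 8)
|p1 - p2|^2 = 3^2 + 2^2 + 8^2
= 9 + 4 + 64
= 77


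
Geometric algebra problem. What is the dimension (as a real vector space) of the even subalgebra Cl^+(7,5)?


Even subalgebra dimension = 2^(n-1)
n = 7 + 5 = 12
2^(12 - 1) = 2^11 = 2048
Verification: sum of C(12,k) for even k = 1 + 66 + 495 + 924 + 495 + 66 + 1 = 2048
Result = 2048


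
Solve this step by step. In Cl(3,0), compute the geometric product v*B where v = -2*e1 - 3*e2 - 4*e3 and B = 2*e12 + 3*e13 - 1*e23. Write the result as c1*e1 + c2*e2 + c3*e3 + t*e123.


vB has grade-1 (vector) and grade-3 (trivector) parts: vB = (v _| B) + (v ^ B).
Vector part <vB>_1:
  e1: -v2*b12 - v3*b13 = -(-3)*(2) - (-4)*(3) = 18
  e2: v1*b12 - v3*b23 = (-2)*(2) - (-4)*(-1) = -8
  e3: v1*b13 + v2*b23 = (-2)*(3) + (-3)*(-1) = -3
Trivector part <vB>_3:
  e123: v1*b23 - v2*b13 + v3*b12 = (-2)*(-1) - (-3)*(3) + (-4)*(2) = 3
vB = 18*e1 - 8*e2 - 3*e3 + 3*e123


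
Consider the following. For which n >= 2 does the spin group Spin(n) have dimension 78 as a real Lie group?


dim Spin(n) = dim so(n) = n(n-1)/2.
Solve n(n-1)/2 = 78, i.e. n^2 - n - 156 = 0.
Discriminant = 1 + 8*78 = 625
n = (1 + sqrt(625))/2 = (1 + 25)/2 = 13


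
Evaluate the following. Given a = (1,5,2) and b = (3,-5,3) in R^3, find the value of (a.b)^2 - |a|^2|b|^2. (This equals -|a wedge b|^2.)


a . b = 1*3 + 5*(-5) + 2*3
= 3 + (-25) + 6 = -16
|a|^2 = 1^2 + 5^2 + 2^2 = 30
|b|^2 = 3^2 + (-5)^2 + 3^2 = 43
(a.b)^2 = (-16)^2 = 256
|a|^2 * |b|^2 = 30 * 43 = 1290
Result = 256 - 1290 = -1034


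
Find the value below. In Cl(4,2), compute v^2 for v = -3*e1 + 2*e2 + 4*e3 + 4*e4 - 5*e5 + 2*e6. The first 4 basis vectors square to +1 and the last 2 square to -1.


v^2 = sum of c_i^2 * e_i^2
Positive signature terms (e_i^2 = +1): (-3)^2 + 2^2 + 4^2 + 4^2 = 45
Negative signature terms (e_j^2 = -1): (-5)^2 + 2^2 = 29
v^2 = 45 - 29 = 16


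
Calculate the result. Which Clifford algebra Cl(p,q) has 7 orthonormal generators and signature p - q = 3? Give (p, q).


We need p + q = 7 and p - q = 3.
Adding: 2p = 7 + 3 = 10, so p = 5.
Then q = 7 - 5 = 2.
(p, q) = (5, 2)


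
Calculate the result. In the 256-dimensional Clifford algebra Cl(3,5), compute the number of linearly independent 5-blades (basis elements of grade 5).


Number of grade-k basis blades in Cl(p,q) with n = p + q is C(n, k).
n = 3 + 5 = 8
C(8, 5) = 8! / (5! * 3!)
= 40320 / (120 * 6)
= 56


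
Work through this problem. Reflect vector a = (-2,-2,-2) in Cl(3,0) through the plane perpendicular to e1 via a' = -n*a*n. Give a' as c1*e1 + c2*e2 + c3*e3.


Reflection formula: a' = -n*a*n, with n = e1 (unit vector, n^2 = 1).
For reflection through hyperplane perp to e1:
The component along e1 flips sign, others stay.
a = (-2, -2, -2)
a' = (2, -2, -2)
a' = 2*e1 - 2*e2 - 2*e3


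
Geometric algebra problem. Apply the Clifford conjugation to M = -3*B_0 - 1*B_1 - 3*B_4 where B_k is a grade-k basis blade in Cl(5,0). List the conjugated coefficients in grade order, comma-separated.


Clifford conjugate sign for grade k: (-1)^(k(k+1)/2)
Grade 0: (-1)^(0*1/2) = (-1)^0 = 1, coeff -3 -> -3
Grade 1: (-1)^(1*2/2) = (-1)^1 = -1, coeff -1 -> 1
Grade 4: (-1)^(4*5/2) = (-1)^10 = 1, coeff -3 -> -3
Conjugated coefficients: -3, 1, -3


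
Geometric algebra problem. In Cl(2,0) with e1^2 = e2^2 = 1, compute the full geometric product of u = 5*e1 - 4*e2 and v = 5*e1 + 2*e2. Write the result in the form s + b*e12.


Expand: (5*e1 - 4*e2)(5*e1 + 2*e2)
= 5*5*e1e1 + 5*2*e1e2 + (-4)*5*e2e1 + (-4)*2*e2e2
Using e1^2 = e2^2 = 1, e2e1 = -e1e2:
Scalar part s = 5*5 + (-4)*2 = 25 + (-8) = 17
Bivector part b = 5*2 - (-4)*5 = 10 - (-20) = 30
uv = 17 + 30*e12


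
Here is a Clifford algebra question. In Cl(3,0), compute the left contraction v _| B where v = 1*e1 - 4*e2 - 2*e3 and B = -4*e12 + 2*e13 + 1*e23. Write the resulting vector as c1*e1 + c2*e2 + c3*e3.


Left contraction v _| B = <vB>_1 (grade-1 part of the geometric product vB).
Using e1_|e12 = e2, e2_|e12 = -e1, e1_|e13 = e3, e3_|e13 = -e1, e2_|e23 = e3, e3_|e23 = -e2:
e1 coeff: -v2*b12 - v3*b13 = -(-4)*(-4) - (-2)*(2) = -12
e2 coeff: v1*b12 - v3*b23 = (1)*(-4) - (-2)*(1) = -2
e3 coeff: v1*b13 + v2*b23 = (1)*(2) + (-4)*(1) = -2
v _| B = -12*e1 - 2*e2 - 2*e3


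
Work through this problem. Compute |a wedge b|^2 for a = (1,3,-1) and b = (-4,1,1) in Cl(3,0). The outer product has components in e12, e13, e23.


a wedge b = (a1*b2 - a2*b1)*e12 + (a1*b3 - a3*b1)*e13 + (a2*b3 - a3*b2)*e23
e12 coeff: 1*1 - 3*(-4) = 1 - (-12) = 13
e13 coeff: 1*1 - (-1)*(-4) = 1 - 4 = -3
e23 coeff: 3*1 - (-1)*1 = 3 - (-1) = 4
|a wedge b|^2 = 13^2 + (-3)^2 + 4^2
= 169 + 9 + 16
= 194


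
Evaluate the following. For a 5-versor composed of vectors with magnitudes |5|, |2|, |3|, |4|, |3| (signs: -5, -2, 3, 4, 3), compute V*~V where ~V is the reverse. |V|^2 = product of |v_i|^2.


Each vector v_i has |v_i|^2 = s_i^2
Squared scales: (-5)^2 = 25, (-2)^2 = 4, 3^2 = 9, 4^2 = 16, 3^2 = 9
|V|^2 = 25 * 4 * 9 * 16 * 9
= 129600


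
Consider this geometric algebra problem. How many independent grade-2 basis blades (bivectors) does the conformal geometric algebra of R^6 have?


The conformal model of R^6 uses Cl(7,1) with m = 6 + 2 = 8 generators.
Number of grade-2 blades = C(m, 2) = C(8, 2)
= 8*7/2 = 28


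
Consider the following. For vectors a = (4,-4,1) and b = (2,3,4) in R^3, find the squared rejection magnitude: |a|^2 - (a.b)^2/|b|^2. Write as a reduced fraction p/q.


|a|^2 = 4^2 + (-4)^2 + 1^2 = 33
|b|^2 = 2^2 + 3^2 + 4^2 = 29
a . b = 4*2 + (-4)*3 + 1*4 = 0
(a.b)^2 = 0^2 = 0
|rej|^2 = 33 - 0/29
= (957 - 0)/29
= 957/29
In lowest terms: 33/1


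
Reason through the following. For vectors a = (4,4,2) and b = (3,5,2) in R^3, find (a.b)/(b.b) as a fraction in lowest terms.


Projection coefficient = (a . b) / (b . b)
a . b = 4*3 + 4*5 + 2*2
= 12 + 20 + 4 = 36
b . b = 3^2 + 5^2 + 2^2
= 9 + 25 + 4 = 38
Coefficient = 36/38
In lowest terms: 18/19


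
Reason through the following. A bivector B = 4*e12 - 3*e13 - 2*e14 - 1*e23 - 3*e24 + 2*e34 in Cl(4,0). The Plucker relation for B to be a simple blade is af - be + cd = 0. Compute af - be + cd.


Plucker relation: af - be + cd
a*f = 4*2 = 8
b*e = (-3)*(-3) = 9
c*d = (-2)*(-1) = 2
af - be + cd = 8 - 9 + 2
= 1


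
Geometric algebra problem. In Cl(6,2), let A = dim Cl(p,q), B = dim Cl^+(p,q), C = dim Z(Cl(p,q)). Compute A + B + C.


n = 6 + 2 = 8
Total dim = 2^8 = 256
Even subalgebra dim = 2^7 = 128
n is even, so center dim = 1
Sum = 256 + 128 + 1 = 385


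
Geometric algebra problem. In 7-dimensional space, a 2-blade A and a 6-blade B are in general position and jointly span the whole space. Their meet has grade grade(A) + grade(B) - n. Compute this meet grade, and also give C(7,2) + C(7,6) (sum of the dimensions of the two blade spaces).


Meet grade = grade(A) + grade(B) - n
= 2 + 6 - 7 = 1
C(7,2) = 21
C(7,6) = 7
dim_A + dim_B = 21 + 7 = 28


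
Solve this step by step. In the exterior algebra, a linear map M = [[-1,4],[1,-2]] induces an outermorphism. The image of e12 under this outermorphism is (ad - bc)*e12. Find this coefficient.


The outermorphism of a linear map f sends e1^e2 to f(e1)^f(e2).
f(e1) = -1*e1 + 1*e2
f(e2) = 4*e1 - 2*e2
f(e1) ^ f(e2) = (-1*e1 + 1*e2) ^ (4*e1 - 2*e2)
= (-1)*(-2)*e12 + 1*4*e21
= (2 - 4)*e12
= -2*e12
Coefficient = -2


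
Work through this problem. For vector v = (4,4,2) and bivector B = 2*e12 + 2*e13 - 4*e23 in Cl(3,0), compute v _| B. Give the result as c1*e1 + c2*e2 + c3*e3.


Left contraction v _| B = <vB>_1 (grade-1 part of the geometric product vB).
Using e1_|e12 = e2, e2_|e12 = -e1, e1_|e13 = e3, e3_|e13 = -e1, e2_|e23 = e3, e3_|e23 = -e2:
e1 coeff: -v2*b12 - v3*b13 = -(4)*(2) - (2)*(2) = -12
e2 coeff: v1*b12 - v3*b23 = (4)*(2) - (2)*(-4) = 16
e3 coeff: v1*b13 + v2*b23 = (4)*(2) + (4)*(-4) = -8
v _| B = -12*e1 + 16*e2 - 8*e3


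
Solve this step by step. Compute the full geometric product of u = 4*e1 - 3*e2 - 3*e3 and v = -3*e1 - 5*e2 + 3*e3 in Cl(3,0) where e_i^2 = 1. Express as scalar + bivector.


In Cl(3,0): e_i^2 = 1, e_ie_j = -e_je_i for i != j.
Scalar part = u . v = 4*(-3) + (-3)*(-5) + (-3)*3
= -12 + 15 + (-9) = -6
e12 coeff = 4*(-5) - (-3)*(-3) = -20 - 9 = -29
e13 coeff = 4*3 - (-3)*(-3) = 12 - 9 = 3
e23 coeff = (-3)*3 - (-3)*(-5) = -9 - 15 = -24
uv = -6 - 29*e12 + 3*e13 - 24*e23


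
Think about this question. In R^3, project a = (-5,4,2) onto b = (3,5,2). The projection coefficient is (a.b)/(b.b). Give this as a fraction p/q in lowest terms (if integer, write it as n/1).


Projection coefficient = (a . b) / (b . b)
a . b = (-5)*3 + 4*5 + 2*2
= -15 + 20 + 4 = 9
b . b = 3^2 + 5^2 + 2^2
= 9 + 25 + 4 = 38
Coefficient = 9/38
In lowest terms: 9/38


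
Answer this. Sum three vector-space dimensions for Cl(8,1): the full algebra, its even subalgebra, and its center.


n = 8 + 1 = 9
Total dim = 2^9 = 512
Even subalgebra dim = 2^8 = 256
n is odd, so center dim = 2
Sum = 512 + 256 + 2 = 770


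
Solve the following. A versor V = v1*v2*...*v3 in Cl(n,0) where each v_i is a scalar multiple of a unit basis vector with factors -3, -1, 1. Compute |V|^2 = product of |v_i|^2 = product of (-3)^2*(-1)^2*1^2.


Each vector v_i has |v_i|^2 = s_i^2
Squared scales: (-3)^2 = 9, (-1)^2 = 1, 1^2 = 1
|V|^2 = 9 * 1 * 1
= 9


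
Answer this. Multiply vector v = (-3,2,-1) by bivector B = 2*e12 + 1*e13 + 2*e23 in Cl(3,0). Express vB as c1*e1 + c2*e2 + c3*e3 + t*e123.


vB has grade-1 (vector) and grade-3 (trivector) parts: vB = (v _| B) + (v ^ B).
Vector part <vB>_1:
  e1: -v2*b12 - v3*b13 = -(2)*(2) - (-1)*(1) = -3
  e2: v1*b12 - v3*b23 = (-3)*(2) - (-1)*(2) = -4
  e3: v1*b13 + v2*b23 = (-3)*(1) + (2)*(2) = 1
Trivector part <vB>_3:
  e123: v1*b23 - v2*b13 + v3*b12 = (-3)*(2) - (2)*(1) + (-1)*(2) = -10
vB = -3*e1 - 4*e2 + 1*e3 - 10*e123


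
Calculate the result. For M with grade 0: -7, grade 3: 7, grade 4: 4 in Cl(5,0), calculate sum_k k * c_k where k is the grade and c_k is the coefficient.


Grade-weighted sum = sum of grade_k * coefficient_k
0*(-7) = 0
3*7 = 21
4*4 = 16
Total = 0 + 21 + 16 = 37


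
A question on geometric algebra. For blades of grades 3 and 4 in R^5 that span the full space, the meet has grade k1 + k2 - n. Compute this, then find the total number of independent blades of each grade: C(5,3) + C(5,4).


Meet grade = grade(A) + grade(B) - n
= 3 + 4 - 5 = 2
C(5,3) = 10
C(5,4) = 5
dim_A + dim_B = 10 + 5 = 15


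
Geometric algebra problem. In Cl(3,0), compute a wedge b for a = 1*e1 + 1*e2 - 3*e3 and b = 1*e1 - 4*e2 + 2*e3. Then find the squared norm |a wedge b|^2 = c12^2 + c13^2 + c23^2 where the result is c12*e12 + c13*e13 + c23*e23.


a wedge b = (a1*b2 - a2*b1)*e12 + (a1*b3 - a3*b1)*e13 + (a2*b3 - a3*b2)*e23
e12 coeff: 1*(-4) - 1*1 = -4 - 1 = -5
e13 coeff: 1*2 - (-3)*1 = 2 - (-3) = 5
e23 coeff: 1*2 - (-3)*(-4) = 2 - 12 = -10
|a wedge b|^2 = (-5)^2 + 5^2 + (-10)^2
= 25 + 25 + 100
= 150


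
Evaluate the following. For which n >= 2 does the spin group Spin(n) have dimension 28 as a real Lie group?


dim Spin(n) = dim so(n) = n(n-1)/2.
Solve n(n-1)/2 = 28, i.e. n^2 - n - 56 = 0.
Discriminant = 1 + 8*28 = 225
n = (1 + sqrt(225))/2 = (1 + 15)/2 = 8


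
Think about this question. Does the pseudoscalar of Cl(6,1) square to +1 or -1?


The pseudoscalar I = e1...e_n (product of all n generators) of Cl(p,q) satisfies I^2 = (-1)^(q + n(n-1)/2).
p = 6, q = 1, n = p + q = 7
n(n-1)/2 = 7 * 6 / 2 = 21
Exponent = q + n(n-1)/2 = 1 + 21 = 22
I^2 = (-1)^22 = +1


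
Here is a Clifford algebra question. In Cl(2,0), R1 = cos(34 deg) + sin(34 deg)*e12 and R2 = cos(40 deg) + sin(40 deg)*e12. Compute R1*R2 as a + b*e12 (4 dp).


Same-plane rotors commute and their half-angles add:
R1*R2 = cos(a1 + a2) + sin(a1 + a2)*e12.
a1 + a2 = 34 + 40 = 74 deg
cos(74 deg) = 0.2756
sin(74 deg) = 0.9613
R1*R2 = 0.2756 + 0.9613*e12


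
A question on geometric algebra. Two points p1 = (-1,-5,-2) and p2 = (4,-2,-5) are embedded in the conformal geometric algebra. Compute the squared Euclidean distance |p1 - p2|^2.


p1 - p2 = (-5, -3, 3)
|p1 - p2|^2 = (-5)^2 + (-3)^2 + 3^2
= 25 + 9 + 9
= 43


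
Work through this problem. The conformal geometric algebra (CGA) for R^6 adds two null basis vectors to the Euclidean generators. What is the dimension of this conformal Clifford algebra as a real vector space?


The conformal model of R^6 uses Cl(7,1): the 6 Euclidean generators plus two extra orthogonal generators e+ (e+^2 = +1) and e- (e-^2 = -1), from which the null vectors e0, einf are built.
Number of generators m = 6 + 2 = 8.
dim Cl(p,q) = 2^m = 2^8 = 256


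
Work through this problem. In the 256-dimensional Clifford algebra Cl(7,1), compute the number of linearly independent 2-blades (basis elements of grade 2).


Number of grade-k basis blades in Cl(p,q) with n = p + q is C(n, k).
n = 7 + 1 = 8
C(8, 2) = 8! / (2! * 6!)
= 40320 / (2 * 720)
= 28


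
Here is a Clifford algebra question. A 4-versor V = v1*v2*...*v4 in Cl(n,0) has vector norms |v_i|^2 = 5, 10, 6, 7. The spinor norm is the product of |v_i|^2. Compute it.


Spinor norm N(V) = |v1|^2 * |v2|^2 * ... * |v4|^2
= 5 * 10 * 6 * 7
Running product: 5, 50, 300, 2100
N(V) = 2100


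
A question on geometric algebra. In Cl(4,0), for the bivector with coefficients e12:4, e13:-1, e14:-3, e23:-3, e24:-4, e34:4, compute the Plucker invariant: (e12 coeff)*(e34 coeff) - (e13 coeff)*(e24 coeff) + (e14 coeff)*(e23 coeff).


Plucker relation: af - be + cd
a*f = 4*4 = 16
b*e = (-1)*(-4) = 4
c*d = (-3)*(-3) = 9
af - be + cd = 16 - 4 + 9
= 21


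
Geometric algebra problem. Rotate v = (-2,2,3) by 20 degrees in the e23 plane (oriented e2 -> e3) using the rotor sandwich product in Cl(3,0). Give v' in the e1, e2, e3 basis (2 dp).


Rotor R = cos(10deg) - sin(10deg)*e23
Rotation angle theta = 2 * 10 = 20 degrees in the e23 plane (e2 -> e3).
The component perpendicular to the plane (e1) is invariant: v'_1 = v1 = -2.00
cos(20deg) = 0.9397, sin(20deg) = 0.3420
v'_2 = v2*cos(theta) - v3*sin(theta) = 2*0.9397 - 3*0.3420 = 0.85
v'_3 = v2*sin(theta) + v3*cos(theta) = 2*0.3420 + 3*0.9397 = 3.50
v' = -2.00*e1 + 0.85*e2 + 3.50*e3


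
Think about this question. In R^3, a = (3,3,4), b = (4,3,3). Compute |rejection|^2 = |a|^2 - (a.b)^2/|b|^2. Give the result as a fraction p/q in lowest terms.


|a|^2 = 3^2 + 3^2 + 4^2 = 34
|b|^2 = 4^2 + 3^2 + 3^2 = 34
a . b = 3*4 + 3*3 + 4*3 = 33
(a.b)^2 = 33^2 = 1089
|rej|^2 = 34 - 1089/34
= (1156 - 1089)/34
= 67/34
In lowest terms: 67/34


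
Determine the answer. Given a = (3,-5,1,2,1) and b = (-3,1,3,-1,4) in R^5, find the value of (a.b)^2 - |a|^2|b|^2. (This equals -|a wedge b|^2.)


a . b = 3*(-3) + (-5)*1 + 1*3 + 2*(-1) + 1*4
= -9 + (-5) + 3 + (-2) + 4 = -9
|a|^2 = 3^2 + (-5)^2 + 1^2 + 2^2 + 1^2 = 40
|b|^2 = (-3)^2 + 1^2 + 3^2 + (-1)^2 + 4^2 = 36
(a.b)^2 = (-9)^2 = 81
|a|^2 * |b|^2 = 40 * 36 = 1440
Result = 81 - 1440 = -1359


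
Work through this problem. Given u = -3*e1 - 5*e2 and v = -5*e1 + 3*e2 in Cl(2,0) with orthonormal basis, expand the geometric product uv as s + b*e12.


Expand: (-3*e1 - 5*e2)(-5*e1 + 3*e2)
= (-3)*(-5)*e1e1 + (-3)*3*e1e2 + (-5)*(-5)*e2e1 + (-5)*3*e2e2
Using e1^2 = e2^2 = 1, e2e1 = -e1e2:
Scalar part s = (-3)*(-5) + (-5)*3 = 15 + (-15) = 0
Bivector part b = (-3)*3 - (-5)*(-5) = -9 - 25 = -34
uv = 0 - 34*e12


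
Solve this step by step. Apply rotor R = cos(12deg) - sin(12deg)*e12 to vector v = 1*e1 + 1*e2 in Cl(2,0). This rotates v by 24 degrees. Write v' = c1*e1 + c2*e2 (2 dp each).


Rotor R = cos(12deg) - sin(12deg)*e12
Rotation angle theta = 2 * 12 = 24 degrees
v' = R*v*~R rotates v by theta.
cos(24deg) = 0.9135, sin(24deg) = 0.4067
v'_1 = 1*cos(24deg) - 1*sin(24deg)
= 1*0.9135 - 1*0.4067
= 0.51
v'_2 = 1*sin(24deg) + 1*cos(24deg)
= 1*0.4067 + 1*0.9135
= 1.32
v' = 0.51*e1 + 1.32*e2


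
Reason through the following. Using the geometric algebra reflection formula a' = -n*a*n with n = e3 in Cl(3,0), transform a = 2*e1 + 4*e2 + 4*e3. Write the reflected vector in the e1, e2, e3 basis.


Reflection formula: a' = -n*a*n, with n = e3 (unit vector, n^2 = 1).
For reflection through hyperplane perp to e3:
The component along e3 flips sign, others stay.
a = (2, 4, 4)
a' = (2, 4, -4)
a' = 2*e1 + 4*e2 - 4*e3


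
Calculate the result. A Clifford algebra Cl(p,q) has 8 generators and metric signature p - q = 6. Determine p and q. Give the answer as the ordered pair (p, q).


We need p + q = 8 and p - q = 6.
Adding: 2p = 8 + 6 = 14, so p = 7.
Then q = 8 - 7 = 1.
(p, q) = (7, 1)


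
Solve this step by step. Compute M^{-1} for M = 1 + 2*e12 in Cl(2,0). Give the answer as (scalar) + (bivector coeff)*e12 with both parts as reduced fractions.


M = 1 + 2*e12, where e12^2 = -1.
Since M commutes with its reverse ~M = a - b*e12, M * ~M = a^2 - b^2*e12^2 = a^2 + b^2.
So M^{-1} = ~M / (a^2 + b^2) = (a - b*e12)/(a^2 + b^2).
a^2 + b^2 = 1 + 4 = 5
Scalar part = 1/5 = 1/5
Bivector coeff = -2/5 = -2/5
M^{-1} = 1/5 - 2/5*e12


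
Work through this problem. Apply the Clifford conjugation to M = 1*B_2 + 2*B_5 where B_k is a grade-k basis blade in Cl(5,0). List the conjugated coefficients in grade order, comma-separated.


Clifford conjugate sign for grade k: (-1)^(k(k+1)/2)
Grade 2: (-1)^(2*3/2) = (-1)^3 = -1, coeff 1 -> -1
Grade 5: (-1)^(5*6/2) = (-1)^15 = -1, coeff 2 -> -2
Conjugated coefficients: -1, -2


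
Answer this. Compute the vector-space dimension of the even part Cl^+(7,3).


Even subalgebra dimension = 2^(n-1)
n = 7 + 3 = 10
2^(10 - 1) = 2^9 = 512
Verification: sum of C(10,k) for even k = 1 + 45 + 210 + 210 + 45 + 1 = 512
Result = 512


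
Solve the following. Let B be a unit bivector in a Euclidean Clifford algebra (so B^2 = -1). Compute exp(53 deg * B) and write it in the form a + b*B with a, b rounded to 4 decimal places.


For a unit bivector B with B^2 = -1, the exponential series gives
e^(theta*B) = cos(theta) + sin(theta)*B (the GA analogue of Euler's formula).
theta = 53 degrees = 0.925025 rad
cos(53 deg) = 0.6018
sin(53 deg) = 0.7986
exp(theta*B) = 0.6018 + 0.7986*B


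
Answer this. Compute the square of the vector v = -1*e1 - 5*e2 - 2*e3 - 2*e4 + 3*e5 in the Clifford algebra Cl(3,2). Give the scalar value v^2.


v^2 = sum of c_i^2 * e_i^2
Positive signature terms (e_i^2 = +1): (-1)^2 + (-5)^2 + (-2)^2 = 30
Negative signature terms (e_j^2 = -1): (-2)^2 + 3^2 = 13
v^2 = 30 - 13 = 17


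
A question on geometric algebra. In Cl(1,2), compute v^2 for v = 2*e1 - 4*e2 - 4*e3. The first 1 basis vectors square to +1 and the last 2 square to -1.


v^2 = sum of c_i^2 * e_i^2
Positive signature terms (e_i^2 = +1): 2^2 = 4
Negative signature terms (e_j^2 = -1): (-4)^2 + (-4)^2 = 32
v^2 = 4 - 32 = -28


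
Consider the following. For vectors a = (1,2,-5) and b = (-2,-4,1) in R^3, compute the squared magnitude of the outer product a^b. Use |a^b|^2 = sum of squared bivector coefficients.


a wedge b = (a1*b2 - a2*b1)*e12 + (a1*b3 - a3*b1)*e13 + (a2*b3 - a3*b2)*e23
e12 coeff: 1*(-4) - 2*(-2) = -4 - (-4) = 0
e13 coeff: 1*1 - (-5)*(-2) = 1 - 10 = -9
e23 coeff: 2*1 - (-5)*(-4) = 2 - 20 = -18
|a wedge b|^2 = 0^2 + (-9)^2 + (-18)^2
= 0 + 81 + 324
= 405


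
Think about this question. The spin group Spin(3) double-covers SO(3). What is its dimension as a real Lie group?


Spin(n) double-covers SO(n); both have Lie algebra so(n) of dimension n(n-1)/2.
n = 3
n(n-1) = 3 * 2 = 6
dim Spin(3) = 6/2 = 3


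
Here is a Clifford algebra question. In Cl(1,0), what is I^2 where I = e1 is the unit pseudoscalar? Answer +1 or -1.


The pseudoscalar I = e1...e_n (product of all n generators) of Cl(p,q) satisfies I^2 = (-1)^(q + n(n-1)/2).
p = 1, q = 0, n = p + q = 1
n(n-1)/2 = 1 * 0 / 2 = 0
Exponent = q + n(n-1)/2 = 0 + 0 = 0
I^2 = (-1)^0 = +1


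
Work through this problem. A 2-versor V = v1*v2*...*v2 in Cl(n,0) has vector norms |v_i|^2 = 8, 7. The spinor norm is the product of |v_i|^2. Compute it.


Spinor norm N(V) = |v1|^2 * |v2|^2 * ... * |v2|^2
= 8 * 7
Running product: 8, 56
N(V) = 56


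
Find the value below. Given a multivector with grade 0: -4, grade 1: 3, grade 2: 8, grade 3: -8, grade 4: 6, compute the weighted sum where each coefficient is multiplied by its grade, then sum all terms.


Grade-weighted sum = sum of grade_k * coefficient_k
0*(-4) = 0
1*3 = 3
2*8 = 16
3*(-8) = -24
4*6 = 24
Total = 0 + 3 + 16 + (-24) + 24 = 19


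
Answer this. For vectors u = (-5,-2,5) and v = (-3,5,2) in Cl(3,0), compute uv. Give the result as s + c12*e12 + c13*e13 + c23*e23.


In Cl(3,0): e_i^2 = 1, e_ie_j = -e_je_i for i != j.
Scalar part = u . v = (-5)*(-3) + (-2)*5 + 5*2
= 15 + (-10) + 10 = 15
e12 coeff = (-5)*5 - (-2)*(-3) = -25 - 6 = -31
e13 coeff = (-5)*2 - 5*(-3) = -10 - (-15) = 5
e23 coeff = (-2)*2 - 5*5 = -4 - 25 = -29
uv = 15 - 31*e12 + 5*e13 - 29*e23


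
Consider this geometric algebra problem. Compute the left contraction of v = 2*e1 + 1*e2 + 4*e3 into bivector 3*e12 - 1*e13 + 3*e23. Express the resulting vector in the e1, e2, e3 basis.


Left contraction v _| B = <vB>_1 (grade-1 part of the geometric product vB).
Using e1_|e12 = e2, e2_|e12 = -e1, e1_|e13 = e3, e3_|e13 = -e1, e2_|e23 = e3, e3_|e23 = -e2:
e1 coeff: -v2*b12 - v3*b13 = -(1)*(3) - (4)*(-1) = 1
e2 coeff: v1*b12 - v3*b23 = (2)*(3) - (4)*(3) = -6
e3 coeff: v1*b13 + v2*b23 = (2)*(-1) + (1)*(3) = 1
v _| B = 1*e1 - 6*e2 + 1*e3


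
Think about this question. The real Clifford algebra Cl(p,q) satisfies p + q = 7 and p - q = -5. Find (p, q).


We need p + q = 7 and p - q = -5.
Adding: 2p = 7 + (-5) = 2, so p = 1.
Then q = 7 - 1 = 6.
(p, q) = (1, 6)


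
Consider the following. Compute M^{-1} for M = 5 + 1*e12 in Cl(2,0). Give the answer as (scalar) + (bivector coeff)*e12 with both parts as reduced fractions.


M = 5 + 1*e12, where e12^2 = -1.
Since M commutes with its reverse ~M = a - b*e12, M * ~M = a^2 - b^2*e12^2 = a^2 + b^2.
So M^{-1} = ~M / (a^2 + b^2) = (a - b*e12)/(a^2 + b^2).
a^2 + b^2 = 25 + 1 = 26
Scalar part = 5/26 = 5/26
Bivector coeff = -1/26 = -1/26
M^{-1} = 5/26 - 1/26*e12


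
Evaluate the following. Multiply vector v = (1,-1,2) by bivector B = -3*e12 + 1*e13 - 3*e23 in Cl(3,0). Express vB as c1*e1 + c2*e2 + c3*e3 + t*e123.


vB has grade-1 (vector) and grade-3 (trivector) parts: vB = (v _| B) + (v ^ B).
Vector part <vB>_1:
  e1: -v2*b12 - v3*b13 = -(-1)*(-3) - (2)*(1) = -5
  e2: v1*b12 - v3*b23 = (1)*(-3) - (2)*(-3) = 3
  e3: v1*b13 + v2*b23 = (1)*(1) + (-1)*(-3) = 4
Trivector part <vB>_3:
  e123: v1*b23 - v2*b13 + v3*b12 = (1)*(-3) - (-1)*(1) + (2)*(-3) = -8
vB = -5*e1 + 3*e2 + 4*e3 - 8*e123


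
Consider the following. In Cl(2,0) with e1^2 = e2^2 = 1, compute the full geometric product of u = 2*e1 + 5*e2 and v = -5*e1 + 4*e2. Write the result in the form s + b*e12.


Expand: (2*e1 + 5*e2)(-5*e1 + 4*e2)
= 2*(-5)*e1e1 + 2*4*e1e2 + 5*(-5)*e2e1 + 5*4*e2e2
Using e1^2 = e2^2 = 1, e2e1 = -e1e2:
Scalar part s = 2*(-5) + 5*4 = -10 + 20 = 10
Bivector part b = 2*4 - 5*(-5) = 8 - (-25) = 33
uv = 10 + 33*e12


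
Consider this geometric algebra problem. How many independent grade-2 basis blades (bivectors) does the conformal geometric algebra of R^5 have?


The conformal model of R^5 uses Cl(6,1) with m = 5 + 2 = 7 generators.
Number of grade-2 blades = C(m, 2) = C(7, 2)
= 7*6/2 = 21


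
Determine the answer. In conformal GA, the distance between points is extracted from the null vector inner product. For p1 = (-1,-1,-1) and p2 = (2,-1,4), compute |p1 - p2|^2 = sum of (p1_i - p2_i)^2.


p1 - p2 = (-3, 0, -5)
|p1 - p2|^2 = (-3)^2 + 0^2 + (-5)^2
= 9 + 0 + 25
= 34


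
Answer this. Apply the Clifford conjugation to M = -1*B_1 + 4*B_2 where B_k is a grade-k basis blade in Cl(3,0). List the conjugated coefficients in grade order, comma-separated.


Clifford conjugate sign for grade k: (-1)^(k(k+1)/2)
Grade 1: (-1)^(1*2/2) = (-1)^1 = -1, coeff -1 -> 1
Grade 2: (-1)^(2*3/2) = (-1)^3 = -1, coeff 4 -> -4
Conjugated coefficients: 1, -4


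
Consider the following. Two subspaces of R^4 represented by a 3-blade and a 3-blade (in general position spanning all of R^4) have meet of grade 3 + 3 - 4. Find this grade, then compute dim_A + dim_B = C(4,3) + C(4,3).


Meet grade = grade(A) + grade(B) - n
= 3 + 3 - 4 = 2
C(4,3) = 4
C(4,3) = 4
dim_A + dim_B = 4 + 4 = 8


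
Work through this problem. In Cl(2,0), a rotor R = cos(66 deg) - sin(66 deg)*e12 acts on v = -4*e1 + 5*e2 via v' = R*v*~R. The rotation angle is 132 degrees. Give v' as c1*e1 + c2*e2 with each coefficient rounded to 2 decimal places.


Rotor R = cos(66deg) - sin(66deg)*e12
Rotation angle theta = 2 * 66 = 132 degrees
v' = R*v*~R rotates v by theta.
cos(132deg) = -0.6691, sin(132deg) = 0.7431
v'_1 = -4*cos(132deg) - 5*sin(132deg)
= -4*(-0.6691) - 5*0.7431
= -1.04
v'_2 = -4*sin(132deg) + 5*cos(132deg)
= -4*0.7431 + 5*(-0.6691)
= -6.32
v' = -1.04*e1 - 6.32*e2


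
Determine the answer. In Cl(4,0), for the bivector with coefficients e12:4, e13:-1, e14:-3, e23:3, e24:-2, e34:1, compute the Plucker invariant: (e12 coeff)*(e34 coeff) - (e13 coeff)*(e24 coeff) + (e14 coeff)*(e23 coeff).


Plucker relation: af - be + cd
a*f = 4*1 = 4
b*e = (-1)*(-2) = 2
c*d = (-3)*3 = -9
af - be + cd = 4 - 2 + (-9)
= -7


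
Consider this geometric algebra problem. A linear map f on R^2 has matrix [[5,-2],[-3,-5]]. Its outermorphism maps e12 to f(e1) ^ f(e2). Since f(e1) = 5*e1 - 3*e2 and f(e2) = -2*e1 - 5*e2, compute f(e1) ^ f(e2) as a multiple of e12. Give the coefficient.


The outermorphism of a linear map f sends e1^e2 to f(e1)^f(e2).
f(e1) = 5*e1 - 3*e2
f(e2) = -2*e1 - 5*e2
f(e1) ^ f(e2) = (5*e1 - 3*e2) ^ (-2*e1 - 5*e2)
= 5*(-5)*e12 + (-3)*(-2)*e21
= (-25 - 6)*e12
= -31*e12
Coefficient = -31


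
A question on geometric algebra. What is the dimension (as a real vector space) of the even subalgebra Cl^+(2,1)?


Even subalgebra dimension = 2^(n-1)
n = 2 + 1 = 3
2^(3 - 1) = 2^2 = 4
Verification: sum of C(3,k) for even k = 1 + 3 = 4
Result = 4


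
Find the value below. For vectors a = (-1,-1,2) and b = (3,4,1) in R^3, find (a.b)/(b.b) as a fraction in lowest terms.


Projection coefficient = (a . b) / (b . b)
a . b = (-1)*3 + (-1)*4 + 2*1
= -3 + (-4) + 2 = -5
b . b = 3^2 + 4^2 + 1^2
= 9 + 16 + 1 = 26
Coefficient = -5/26
In lowest terms: -5/26


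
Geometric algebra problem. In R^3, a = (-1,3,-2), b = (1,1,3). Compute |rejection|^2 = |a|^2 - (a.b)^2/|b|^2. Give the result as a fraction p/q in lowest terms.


|a|^2 = (-1)^2 + 3^2 + (-2)^2 = 14
|b|^2 = 1^2 + 1^2 + 3^2 = 11
a . b = (-1)*1 + 3*1 + (-2)*3 = -4
(a.b)^2 = (-4)^2 = 16
|rej|^2 = 14 - 16/11
= (154 - 16)/11
= 138/11
In lowest terms: 138/11


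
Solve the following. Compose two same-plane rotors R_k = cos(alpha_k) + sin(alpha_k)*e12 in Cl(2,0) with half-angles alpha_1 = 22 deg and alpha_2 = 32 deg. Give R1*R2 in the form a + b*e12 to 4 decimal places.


Same-plane rotors commute and their half-angles add:
R1*R2 = cos(a1 + a2) + sin(a1 + a2)*e12.
a1 + a2 = 22 + 32 = 54 deg
cos(54 deg) = 0.5878
sin(54 deg) = 0.8090
R1*R2 = 0.5878 + 0.8090*e12


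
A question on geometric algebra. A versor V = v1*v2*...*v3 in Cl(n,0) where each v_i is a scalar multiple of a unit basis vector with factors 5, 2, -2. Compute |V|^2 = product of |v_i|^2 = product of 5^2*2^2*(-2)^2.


Each vector v_i has |v_i|^2 = s_i^2
Squared scales: 5^2 = 25, 2^2 = 4, (-2)^2 = 4
|V|^2 = 25 * 4 * 4
= 400


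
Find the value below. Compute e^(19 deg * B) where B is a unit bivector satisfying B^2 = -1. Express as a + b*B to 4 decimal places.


For a unit bivector B with B^2 = -1, the exponential series gives
e^(theta*B) = cos(theta) + sin(theta)*B (the GA analogue of Euler's formula).
theta = 19 degrees = 0.331613 rad
cos(19 deg) = 0.9455
sin(19 deg) = 0.3256
exp(theta*B) = 0.9455 + 0.3256*B


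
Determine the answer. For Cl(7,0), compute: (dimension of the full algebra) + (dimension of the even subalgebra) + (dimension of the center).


n = 7 + 0 = 7
Total dim = 2^7 = 128
Even subalgebra dim = 2^6 = 64
n is odd, so center dim = 2
Sum = 128 + 64 + 2 = 194


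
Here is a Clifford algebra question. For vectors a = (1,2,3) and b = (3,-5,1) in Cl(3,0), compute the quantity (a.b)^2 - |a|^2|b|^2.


a . b = 1*3 + 2*(-5) + 3*1
= 3 + (-10) + 3 = -4
|a|^2 = 1^2 + 2^2 + 3^2 = 14
|b|^2 = 3^2 + (-5)^2 + 1^2 = 35
(a.b)^2 = (-4)^2 = 16
|a|^2 * |b|^2 = 14 * 35 = 490
Result = 16 - 490 = -474


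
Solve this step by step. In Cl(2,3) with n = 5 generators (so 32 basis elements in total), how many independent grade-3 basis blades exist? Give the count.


Number of grade-k basis blades in Cl(p,q) with n = p + q is C(n, k).
n = 2 + 3 = 5
C(5, 3) = 5! / (3! * 2!)
= 120 / (6 * 2)
= 10


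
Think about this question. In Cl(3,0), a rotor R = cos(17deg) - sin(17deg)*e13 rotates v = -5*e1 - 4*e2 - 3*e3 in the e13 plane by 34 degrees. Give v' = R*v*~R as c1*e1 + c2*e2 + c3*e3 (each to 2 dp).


Rotor R = cos(17deg) - sin(17deg)*e13
Rotation angle theta = 2 * 17 = 34 degrees in the e13 plane (e1 -> e3).
The component perpendicular to the plane (e2) is invariant: v'_2 = v2 = -4.00
cos(34deg) = 0.8290, sin(34deg) = 0.5592
v'_1 = v1*cos(theta) - v3*sin(theta) = -5*0.8290 - (-3)*0.5592 = -2.47
v'_3 = v1*sin(theta) + v3*cos(theta) = -5*0.5592 + (-3)*0.8290 = -5.28
v' = -2.47*e1 - 4.00*e2 - 5.28*e3


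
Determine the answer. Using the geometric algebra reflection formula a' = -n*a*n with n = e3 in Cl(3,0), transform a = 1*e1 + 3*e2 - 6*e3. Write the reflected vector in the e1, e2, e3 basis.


Reflection formula: a' = -n*a*n, with n = e3 (unit vector, n^2 = 1).
For reflection through hyperplane perp to e3:
The component along e3 flips sign, others stay.
a = (1, 3, -6)
a' = (1, 3, 6)
a' = 1*e1 + 3*e2 + 6*e3


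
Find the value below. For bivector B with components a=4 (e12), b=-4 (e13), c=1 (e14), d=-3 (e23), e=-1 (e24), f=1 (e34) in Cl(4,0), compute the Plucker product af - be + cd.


Plucker relation: af - be + cd
a*f = 4*1 = 4
b*e = (-4)*(-1) = 4
c*d = 1*(-3) = -3
af - be + cd = 4 - 4 + (-3)
= -3


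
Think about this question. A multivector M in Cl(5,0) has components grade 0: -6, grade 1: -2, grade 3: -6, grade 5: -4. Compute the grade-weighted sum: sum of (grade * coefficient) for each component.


Grade-weighted sum = sum of grade_k * coefficient_k
0*(-6) = 0
1*(-2) = -2
3*(-6) = -18
5*(-4) = -20
Total = 0 + (-2) + (-18) + (-20) = -40


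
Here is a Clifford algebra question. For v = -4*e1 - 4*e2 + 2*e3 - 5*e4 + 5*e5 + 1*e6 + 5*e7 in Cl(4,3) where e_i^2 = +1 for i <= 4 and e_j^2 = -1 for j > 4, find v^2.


v^2 = sum of c_i^2 * e_i^2
Positive signature terms (e_i^2 = +1): (-4)^2 + (-4)^2 + 2^2 + (-5)^2 = 61
Negative signature terms (e_j^2 = -1): 5^2 + 1^2 + 5^2 = 51
v^2 = 61 - 51 = 10


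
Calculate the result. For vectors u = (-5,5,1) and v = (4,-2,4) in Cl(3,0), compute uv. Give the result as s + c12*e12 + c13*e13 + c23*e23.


In Cl(3,0): e_i^2 = 1, e_ie_j = -e_je_i for i != j.
Scalar part = u . v = (-5)*4 + 5*(-2) + 1*4
= -20 + (-10) + 4 = -26
e12 coeff = (-5)*(-2) - 5*4 = 10 - 20 = -10
e13 coeff = (-5)*4 - 1*4 = -20 - 4 = -24
e23 coeff = 5*4 - 1*(-2) = 20 - (-2) = 22
uv = -26 - 10*e12 - 24*e13 + 22*e23


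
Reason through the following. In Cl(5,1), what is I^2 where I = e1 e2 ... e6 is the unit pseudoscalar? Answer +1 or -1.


The pseudoscalar I = e1...e_n (product of all n generators) of Cl(p,q) satisfies I^2 = (-1)^(q + n(n-1)/2).
p = 5, q = 1, n = p + q = 6
n(n-1)/2 = 6 * 5 / 2 = 15
Exponent = q + n(n-1)/2 = 1 + 15 = 16
I^2 = (-1)^16 = +1


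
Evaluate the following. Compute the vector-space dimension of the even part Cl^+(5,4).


Even subalgebra dimension = 2^(n-1)
n = 5 + 4 = 9
2^(9 - 1) = 2^8 = 256
Verification: sum of C(9,k) for even k = 1 + 36 + 126 + 84 + 9 = 256
Result = 256


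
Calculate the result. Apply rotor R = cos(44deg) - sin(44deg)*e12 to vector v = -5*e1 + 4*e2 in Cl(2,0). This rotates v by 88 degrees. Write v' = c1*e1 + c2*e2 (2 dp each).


Rotor R = cos(44deg) - sin(44deg)*e12
Rotation angle theta = 2 * 44 = 88 degrees
v' = R*v*~R rotates v by theta.
cos(88deg) = 0.0349, sin(88deg) = 0.9994
v'_1 = -5*cos(88deg) - 4*sin(88deg)
= -5*0.0349 - 4*0.9994
= -4.17
v'_2 = -5*sin(88deg) + 4*cos(88deg)
= -5*0.9994 + 4*0.0349
= -4.86
v' = -4.17*e1 - 4.86*e2


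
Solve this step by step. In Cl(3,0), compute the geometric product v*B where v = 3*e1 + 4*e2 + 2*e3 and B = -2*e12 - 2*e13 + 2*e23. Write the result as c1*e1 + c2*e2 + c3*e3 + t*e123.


vB has grade-1 (vector) and grade-3 (trivector) parts: vB = (v _| B) + (v ^ B).
Vector part <vB>_1:
  e1: -v2*b12 - v3*b13 = -(4)*(-2) - (2)*(-2) = 12
  e2: v1*b12 - v3*b23 = (3)*(-2) - (2)*(2) = -10
  e3: v1*b13 + v2*b23 = (3)*(-2) + (4)*(2) = 2
Trivector part <vB>_3:
  e123: v1*b23 - v2*b13 + v3*b12 = (3)*(2) - (4)*(-2) + (2)*(-2) = 10
vB = 12*e1 - 10*e2 + 2*e3 + 10*e123


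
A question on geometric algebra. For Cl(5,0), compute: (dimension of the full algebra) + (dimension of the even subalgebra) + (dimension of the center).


n = 5 + 0 = 5
Total dim = 2^5 = 32
Even subalgebra dim = 2^4 = 16
n is odd, so center dim = 2
Sum = 32 + 16 + 2 = 50


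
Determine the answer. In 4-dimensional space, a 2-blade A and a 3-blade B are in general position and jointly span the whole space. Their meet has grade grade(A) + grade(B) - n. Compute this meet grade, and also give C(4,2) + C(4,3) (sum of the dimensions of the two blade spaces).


Meet grade = grade(A) + grade(B) - n
= 2 + 3 - 4 = 1
C(4,2) = 6
C(4,3) = 4
dim_A + dim_B = 6 + 4 = 10


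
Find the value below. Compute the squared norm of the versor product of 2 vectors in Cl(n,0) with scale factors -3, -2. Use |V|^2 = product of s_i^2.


Each vector v_i has |v_i|^2 = s_i^2
Squared scales: (-3)^2 = 9, (-2)^2 = 4
|V|^2 = 9 * 4
= 36


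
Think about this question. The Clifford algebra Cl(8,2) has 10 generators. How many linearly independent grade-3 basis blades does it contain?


Number of grade-k basis blades in Cl(p,q) with n = p + q is C(n, k).
n = 8 + 2 = 10
C(10, 3) = 10! / (3! * 7!)
= 3628800 / (6 * 5040)
= 120


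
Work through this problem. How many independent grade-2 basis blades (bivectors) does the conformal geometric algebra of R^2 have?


The conformal model of R^2 uses Cl(3,1) with m = 2 + 2 = 4 generators.
Number of grade-2 blades = C(m, 2) = C(4, 2)
= 4*3/2 = 6


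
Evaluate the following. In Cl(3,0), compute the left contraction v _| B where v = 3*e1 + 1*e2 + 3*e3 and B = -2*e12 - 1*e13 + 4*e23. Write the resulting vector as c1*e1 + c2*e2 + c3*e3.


Left contraction v _| B = <vB>_1 (grade-1 part of the geometric product vB).
Using e1_|e12 = e2, e2_|e12 = -e1, e1_|e13 = e3, e3_|e13 = -e1, e2_|e23 = e3, e3_|e23 = -e2:
e1 coeff: -v2*b12 - v3*b13 = -(1)*(-2) - (3)*(-1) = 5
e2 coeff: v1*b12 - v3*b23 = (3)*(-2) - (3)*(4) = -18
e3 coeff: v1*b13 + v2*b23 = (3)*(-1) + (1)*(4) = 1
v _| B = 5*e1 - 18*e2 + 1*e3


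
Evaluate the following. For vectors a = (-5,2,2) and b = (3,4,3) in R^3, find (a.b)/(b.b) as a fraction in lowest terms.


Projection coefficient = (a . b) / (b . b)
a . b = (-5)*3 + 2*4 + 2*3
= -15 + 8 + 6 = -1
b . b = 3^2 + 4^2 + 3^2
= 9 + 16 + 9 = 34
Coefficient = -1/34
In lowest terms: -1/34


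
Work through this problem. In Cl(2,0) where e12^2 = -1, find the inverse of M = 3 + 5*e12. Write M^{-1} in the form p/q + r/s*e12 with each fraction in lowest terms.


M = 3 + 5*e12, where e12^2 = -1.
Since M commutes with its reverse ~M = a - b*e12, M * ~M = a^2 - b^2*e12^2 = a^2 + b^2.
So M^{-1} = ~M / (a^2 + b^2) = (a - b*e12)/(a^2 + b^2).
a^2 + b^2 = 9 + 25 = 34
Scalar part = 3/34 = 3/34
Bivector coeff = -5/34 = -5/34
M^{-1} = 3/34 - 5/34*e12


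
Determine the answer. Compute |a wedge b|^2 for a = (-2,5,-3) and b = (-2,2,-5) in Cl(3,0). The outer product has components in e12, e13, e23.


a wedge b = (a1*b2 - a2*b1)*e12 + (a1*b3 - a3*b1)*e13 + (a2*b3 - a3*b2)*e23
e12 coeff: (-2)*2 - 5*(-2) = -4 - (-10) = 6
e13 coeff: (-2)*(-5) - (-3)*(-2) = 10 - 6 = 4
e23 coeff: 5*(-5) - (-3)*2 = -25 - (-6) = -19
|a wedge b|^2 = 6^2 + 4^2 + (-19)^2
= 36 + 16 + 361
= 413


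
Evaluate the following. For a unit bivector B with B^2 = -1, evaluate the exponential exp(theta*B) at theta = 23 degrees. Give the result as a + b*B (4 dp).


For a unit bivector B with B^2 = -1, the exponential series gives
e^(theta*B) = cos(theta) + sin(theta)*B (the GA analogue of Euler's formula).
theta = 23 degrees = 0.401426 rad
cos(23 deg) = 0.9205
sin(23 deg) = 0.3907
exp(theta*B) = 0.9205 + 0.3907*B


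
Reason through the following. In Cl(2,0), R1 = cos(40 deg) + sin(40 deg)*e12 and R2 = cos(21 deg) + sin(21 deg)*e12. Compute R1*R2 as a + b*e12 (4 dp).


Same-plane rotors commute and their half-angles add:
R1*R2 = cos(a1 + a2) + sin(a1 + a2)*e12.
a1 + a2 = 40 + 21 = 61 deg
cos(61 deg) = 0.4848
sin(61 deg) = 0.8746
R1*R2 = 0.4848 + 0.8746*e12


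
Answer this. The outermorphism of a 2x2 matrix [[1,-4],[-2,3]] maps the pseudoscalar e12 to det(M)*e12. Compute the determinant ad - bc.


The outermorphism of a linear map f sends e1^e2 to f(e1)^f(e2).
f(e1) = 1*e1 - 2*e2
f(e2) = -4*e1 + 3*e2
f(e1) ^ f(e2) = (1*e1 - 2*e2) ^ (-4*e1 + 3*e2)
= 1*3*e12 + (-2)*(-4)*e21
= (3 - 8)*e12
= -5*e12
Coefficient = -5


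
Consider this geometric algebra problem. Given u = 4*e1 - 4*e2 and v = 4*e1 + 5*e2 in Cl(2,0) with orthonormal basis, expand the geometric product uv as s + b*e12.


Expand: (4*e1 - 4*e2)(4*e1 + 5*e2)
= 4*4*e1e1 + 4*5*e1e2 + (-4)*4*e2e1 + (-4)*5*e2e2
Using e1^2 = e2^2 = 1, e2e1 = -e1e2:
Scalar part s = 4*4 + (-4)*5 = 16 + (-20) = -4
Bivector part b = 4*5 - (-4)*4 = 20 - (-16) = 36
uv = -4 + 36*e12
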